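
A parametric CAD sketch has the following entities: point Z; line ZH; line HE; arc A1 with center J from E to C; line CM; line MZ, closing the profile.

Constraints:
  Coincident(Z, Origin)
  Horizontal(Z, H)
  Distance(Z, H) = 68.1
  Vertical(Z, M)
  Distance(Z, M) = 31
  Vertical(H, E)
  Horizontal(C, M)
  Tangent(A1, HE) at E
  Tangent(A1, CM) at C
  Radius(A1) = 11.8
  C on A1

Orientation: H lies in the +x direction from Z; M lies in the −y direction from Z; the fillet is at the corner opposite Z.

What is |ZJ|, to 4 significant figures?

59.48

Z is at the origin; ZH is horizontal with |ZH| = 68.1 and H on the +x side, so H = (68.10, 0.000). Z and M share the same x with |ZM| = 31.0 and M on the −y side, so M = (0.000, -31.00). The virtual corner opposite Z is at (68.10, -31.00). Since A1 is tangent to HE there, JE ⟂ HE and the tangent condition forces JC to be normal to CM, with radius 11.8, so the center J sits 11.8 in from both sides at J = (56.30, -19.20). Then |ZJ| = |J − Z| = 59.48.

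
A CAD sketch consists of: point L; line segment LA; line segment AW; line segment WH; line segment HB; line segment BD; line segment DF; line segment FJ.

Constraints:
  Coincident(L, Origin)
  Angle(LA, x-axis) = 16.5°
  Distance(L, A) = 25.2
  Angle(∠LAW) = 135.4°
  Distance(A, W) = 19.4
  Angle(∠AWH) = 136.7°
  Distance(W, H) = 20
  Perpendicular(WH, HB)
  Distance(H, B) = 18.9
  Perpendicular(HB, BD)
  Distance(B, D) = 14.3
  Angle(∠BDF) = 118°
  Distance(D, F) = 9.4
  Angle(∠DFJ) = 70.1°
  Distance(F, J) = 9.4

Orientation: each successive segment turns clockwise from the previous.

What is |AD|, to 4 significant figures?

20.59

WH is perpendicular to HB, so HB runs at -161.4°; with |HB| = 18.9, B = (29.74, -26.96). HB ⟂ BD, so BD runs at 108.6°; with |BD| = 14.3, D = (25.18, -13.41). Then |AD| = |D − A| = 20.59.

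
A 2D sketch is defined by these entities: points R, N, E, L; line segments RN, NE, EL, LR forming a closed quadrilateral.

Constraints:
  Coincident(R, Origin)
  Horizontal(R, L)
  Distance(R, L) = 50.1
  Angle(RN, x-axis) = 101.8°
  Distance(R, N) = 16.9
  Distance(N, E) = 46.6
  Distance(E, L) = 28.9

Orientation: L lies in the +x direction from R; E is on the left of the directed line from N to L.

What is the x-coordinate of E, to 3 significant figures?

41.8

Checks: |NE| = 46.60 ✓; |EL| = 28.90 ✓.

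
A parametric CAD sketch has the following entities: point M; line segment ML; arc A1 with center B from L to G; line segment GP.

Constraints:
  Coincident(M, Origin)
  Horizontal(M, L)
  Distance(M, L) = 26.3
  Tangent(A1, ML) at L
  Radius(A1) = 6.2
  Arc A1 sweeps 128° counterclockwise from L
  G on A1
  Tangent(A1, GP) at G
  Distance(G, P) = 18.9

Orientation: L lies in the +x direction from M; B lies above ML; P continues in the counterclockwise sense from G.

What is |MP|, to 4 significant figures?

31.67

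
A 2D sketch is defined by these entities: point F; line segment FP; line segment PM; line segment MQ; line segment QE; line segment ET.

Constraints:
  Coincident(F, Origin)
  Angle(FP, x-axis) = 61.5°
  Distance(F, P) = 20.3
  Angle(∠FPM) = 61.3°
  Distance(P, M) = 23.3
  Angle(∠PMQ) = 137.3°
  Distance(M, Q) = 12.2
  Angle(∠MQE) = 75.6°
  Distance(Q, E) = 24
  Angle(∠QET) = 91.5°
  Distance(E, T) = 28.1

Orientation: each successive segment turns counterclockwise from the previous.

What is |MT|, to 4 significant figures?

27.13

F is at the origin; FP runs at 61.5° with length 20.3, so P = (9.686, 17.84). ∠FPM = 61.3° gives PM at -179.8° from the x-axis; with |PM| = 23.3, M = (-13.61, 17.76). ∠PMQ = 137.3° gives MQ at -137.1° from the x-axis; with |MQ| = 12.2, Q = (-22.55, 9.454). ∠MQE = 75.6° gives QE at -32.70° from the x-axis; with |QE| = 24.0, E = (-2.354, -3.512). ∠QET = 91.5° gives ET at 55.80° from the x-axis; with |ET| = 28.1, T = (13.44, 19.73). Then |MT| = |T − M| = 27.13.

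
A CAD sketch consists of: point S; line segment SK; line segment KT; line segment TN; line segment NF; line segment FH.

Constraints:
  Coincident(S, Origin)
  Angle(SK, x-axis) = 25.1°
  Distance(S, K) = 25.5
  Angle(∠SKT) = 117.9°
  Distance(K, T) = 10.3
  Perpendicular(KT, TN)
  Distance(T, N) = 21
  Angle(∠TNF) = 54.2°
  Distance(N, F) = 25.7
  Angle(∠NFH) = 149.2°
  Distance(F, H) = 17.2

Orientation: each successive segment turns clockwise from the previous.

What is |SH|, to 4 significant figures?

32.81

∠TNF = 54.2° gives NF at 107.2° from the x-axis; with |NF| = 25.7, F = (11.08, 12.40). ∠NFH = 149.2° gives FH at 76.40° from the x-axis; with |FH| = 17.2, H = (15.12, 29.12). Then |SH| = |H − S| = 32.81.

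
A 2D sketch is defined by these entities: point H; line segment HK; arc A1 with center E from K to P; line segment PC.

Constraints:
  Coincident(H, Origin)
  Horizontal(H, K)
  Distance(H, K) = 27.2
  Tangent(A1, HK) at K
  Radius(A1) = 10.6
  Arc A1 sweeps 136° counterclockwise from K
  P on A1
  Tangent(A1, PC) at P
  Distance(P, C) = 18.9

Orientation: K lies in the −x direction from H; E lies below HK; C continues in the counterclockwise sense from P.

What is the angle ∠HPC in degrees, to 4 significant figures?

71.80°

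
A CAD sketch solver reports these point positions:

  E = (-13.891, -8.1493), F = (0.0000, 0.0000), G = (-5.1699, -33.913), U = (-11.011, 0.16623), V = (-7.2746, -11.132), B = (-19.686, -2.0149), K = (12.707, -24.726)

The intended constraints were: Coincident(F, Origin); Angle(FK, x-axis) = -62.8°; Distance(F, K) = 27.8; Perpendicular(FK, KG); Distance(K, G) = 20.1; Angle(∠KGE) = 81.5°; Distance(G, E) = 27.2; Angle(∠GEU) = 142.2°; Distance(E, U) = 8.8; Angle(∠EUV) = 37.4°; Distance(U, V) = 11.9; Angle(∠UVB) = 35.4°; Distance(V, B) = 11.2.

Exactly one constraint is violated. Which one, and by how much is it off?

Distance(V, B) = 11.2 — off by 4.20.

F = (0.00, 0.00) ✓; FK at -62.80° ✓; |FK| = 27.80 ✓; ∠(FK, KG) = 90.00° ✓; |KG| = 20.10 ✓; ∠KGE = 81.50° ✓; |GE| = 27.20 ✓; ∠GEU = 142.2° ✓; |EU| = 8.800 ✓; ∠EUV = 37.40° ✓; |UV| = 11.90 ✓; ∠UVB = 35.40° ✓; |VB| = 15.40 ✗.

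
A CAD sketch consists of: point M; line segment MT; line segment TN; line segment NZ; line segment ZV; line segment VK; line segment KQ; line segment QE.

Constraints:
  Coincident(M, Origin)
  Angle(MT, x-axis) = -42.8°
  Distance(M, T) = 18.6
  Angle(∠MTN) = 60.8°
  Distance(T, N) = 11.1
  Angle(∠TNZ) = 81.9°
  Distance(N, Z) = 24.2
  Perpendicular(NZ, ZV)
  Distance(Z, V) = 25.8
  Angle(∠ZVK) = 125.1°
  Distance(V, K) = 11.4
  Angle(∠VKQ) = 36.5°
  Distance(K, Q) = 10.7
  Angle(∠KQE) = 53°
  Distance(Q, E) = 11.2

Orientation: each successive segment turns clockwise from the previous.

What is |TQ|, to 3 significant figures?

20.1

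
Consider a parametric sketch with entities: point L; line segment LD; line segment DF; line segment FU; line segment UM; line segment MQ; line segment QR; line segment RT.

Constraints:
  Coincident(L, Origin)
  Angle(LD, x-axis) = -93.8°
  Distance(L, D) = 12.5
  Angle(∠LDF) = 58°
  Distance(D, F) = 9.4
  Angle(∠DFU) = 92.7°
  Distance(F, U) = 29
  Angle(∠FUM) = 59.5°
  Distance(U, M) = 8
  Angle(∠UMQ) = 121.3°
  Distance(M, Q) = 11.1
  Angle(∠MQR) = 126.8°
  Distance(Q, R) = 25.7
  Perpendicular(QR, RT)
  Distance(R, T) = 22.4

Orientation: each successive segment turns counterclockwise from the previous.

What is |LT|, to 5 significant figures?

30.740

L is at the origin; LD runs at -93.8° with length 12.5, so D = (-0.82842, -12.473). ∠LDF = 58.0° gives DF at 28.200° from the x-axis; with |DF| = 9.4, F = (7.4558, -8.0305). ∠DFU = 92.7° gives FU at 115.50° from the x-axis; with |FU| = 29.0, U = (-5.0290, 18.144). ∠FUM = 59.5° gives UM at -124.00° from the x-axis; with |UM| = 8.0, M = (-9.5025, 11.512). ∠UMQ = 121.3° gives MQ at -65.300° from the x-axis; with |MQ| = 11.1, Q = (-4.8642, 1.4277). ∠MQR = 126.8° gives QR at -12.100° from the x-axis; with |QR| = 25.7, R = (20.265, -3.9595). QR ⟂ RT, so RT runs at 77.900°; with |RT| = 22.4, T = (24.960, 17.943). Then |LT| = |T − L| = 30.740.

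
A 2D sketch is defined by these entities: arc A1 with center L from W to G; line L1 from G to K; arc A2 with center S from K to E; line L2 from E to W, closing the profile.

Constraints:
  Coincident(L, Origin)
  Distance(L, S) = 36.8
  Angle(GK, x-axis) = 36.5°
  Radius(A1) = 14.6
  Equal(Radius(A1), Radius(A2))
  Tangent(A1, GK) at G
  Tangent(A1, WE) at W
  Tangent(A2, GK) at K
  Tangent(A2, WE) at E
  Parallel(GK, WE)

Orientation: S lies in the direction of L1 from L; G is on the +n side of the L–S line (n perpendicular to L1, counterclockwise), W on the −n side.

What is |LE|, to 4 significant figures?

39.59

The slot axis is L1's direction at 36.5°, so u = (cos 36.5°, sin 36.5°) = (0.8039, 0.5948) and n = (−sin 36.5°, cos 36.5°) = (-0.5948, 0.8039). L is at the origin and S lies 36.8 along u from L, so S = 36.8·u = (29.58, 21.89). Tangency of A1 to both parallel lines with radius 14.6 puts G and W at L ± 14.6·n: G = (-8.684, 11.74), W = (8.684, -11.74). Equal radii place K and E the same way about S: K = S + 14.6·n = (20.90, 33.63), E = S − 14.6·n = (38.27, 10.15). Then |LE| = |E − L| = 39.59.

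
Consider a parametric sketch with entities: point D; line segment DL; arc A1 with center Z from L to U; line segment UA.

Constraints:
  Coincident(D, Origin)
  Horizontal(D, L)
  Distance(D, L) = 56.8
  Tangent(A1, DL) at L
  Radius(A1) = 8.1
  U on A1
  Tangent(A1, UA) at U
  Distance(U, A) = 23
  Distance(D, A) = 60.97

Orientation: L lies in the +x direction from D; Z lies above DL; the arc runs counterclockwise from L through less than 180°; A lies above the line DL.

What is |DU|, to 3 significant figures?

64.9

Checks: ∠(ZL, LD) = 90.00° ✓; |ZL| = 8.100 ✓; |ZU| = 8.100 ✓; ∠(ZU, UA) = 90.00° ✓; |UA| = 23.00 ✓; |DA| = 60.97 ✓.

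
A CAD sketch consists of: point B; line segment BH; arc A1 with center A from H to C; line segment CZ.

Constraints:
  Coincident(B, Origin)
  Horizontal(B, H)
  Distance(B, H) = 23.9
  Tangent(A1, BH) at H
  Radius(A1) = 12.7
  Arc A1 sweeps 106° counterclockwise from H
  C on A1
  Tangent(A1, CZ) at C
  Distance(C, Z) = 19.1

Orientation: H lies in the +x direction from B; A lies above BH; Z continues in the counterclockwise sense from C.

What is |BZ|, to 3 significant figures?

46.3

B is at the origin; BH is horizontal with |BH| = 23.9 and H on the +x side, so H = (23.9, 0.00). Since A1 is tangent to BH there, AH ⟂ BH, so A = H + (0, 12.7) = (23.9, 12.7). On A1, H sits at bearing -90° from A; a 106° counterclockwise sweep puts C at bearing 16°, so C = A + 12.7·(cos 16°, sin 16°) = (36.1, 16.2). Since A1 is tangent to CZ there, AC ⟂ CZ, so CZ runs along (−sin 16°, cos 16°); with |CZ| = 19.1, Z = (30.8, 34.6). Then |BZ| = |Z − B| = 46.3.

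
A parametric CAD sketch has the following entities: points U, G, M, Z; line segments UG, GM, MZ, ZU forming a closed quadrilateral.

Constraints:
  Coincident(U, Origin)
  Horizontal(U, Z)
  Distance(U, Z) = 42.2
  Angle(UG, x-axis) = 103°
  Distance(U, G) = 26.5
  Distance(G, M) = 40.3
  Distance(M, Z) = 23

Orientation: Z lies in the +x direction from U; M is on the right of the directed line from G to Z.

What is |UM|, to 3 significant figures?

20.5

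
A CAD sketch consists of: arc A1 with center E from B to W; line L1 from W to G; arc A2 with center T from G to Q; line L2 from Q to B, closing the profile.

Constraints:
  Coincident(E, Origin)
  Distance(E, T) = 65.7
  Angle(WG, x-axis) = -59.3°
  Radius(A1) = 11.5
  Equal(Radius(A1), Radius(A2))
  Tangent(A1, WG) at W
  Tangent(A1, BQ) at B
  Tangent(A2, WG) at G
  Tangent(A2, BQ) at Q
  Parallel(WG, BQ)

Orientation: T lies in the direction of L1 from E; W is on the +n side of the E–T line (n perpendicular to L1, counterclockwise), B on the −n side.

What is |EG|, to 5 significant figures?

66.699

The slot axis is L1's direction at -59.3°, so u = (cos -59.3°, sin -59.3°) = (0.51054, -0.85985) and n = (−sin -59.3°, cos -59.3°) = (0.85985, 0.51054). E is at the origin and T lies 65.7 along u from E, so T = 65.7·u = (33.543, -56.492). Tangency of A1 to both parallel lines with radius 11.5 puts W and B at E ± 11.5·n: W = (9.8883, 5.8712), B = (-9.8883, -5.8712). Equal radii place G and Q the same way about T: G = T + 11.5·n = (43.431, -50.621), Q = T − 11.5·n = (23.654, -62.364). Then |EG| = |G − E| = 66.699.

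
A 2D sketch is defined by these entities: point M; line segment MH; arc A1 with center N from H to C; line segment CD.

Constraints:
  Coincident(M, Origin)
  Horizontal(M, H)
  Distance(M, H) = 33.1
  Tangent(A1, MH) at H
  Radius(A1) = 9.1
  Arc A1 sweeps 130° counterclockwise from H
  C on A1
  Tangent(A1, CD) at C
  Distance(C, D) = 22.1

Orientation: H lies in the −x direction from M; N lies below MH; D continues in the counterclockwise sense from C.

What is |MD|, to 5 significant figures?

41.052

On A1, H sits at bearing 90° from N; a 130° counterclockwise sweep puts C at bearing 220°, so C = N + 9.1·(cos 220°, sin 220°) = (-40.071, -14.949). Tangency of A1 to CD means the radius NC is perpendicular to CD, so CD runs along (−sin 220°, cos 220°); with |CD| = 22.1, D = (-25.865, -31.879). Then |MD| = |D − M| = 41.052.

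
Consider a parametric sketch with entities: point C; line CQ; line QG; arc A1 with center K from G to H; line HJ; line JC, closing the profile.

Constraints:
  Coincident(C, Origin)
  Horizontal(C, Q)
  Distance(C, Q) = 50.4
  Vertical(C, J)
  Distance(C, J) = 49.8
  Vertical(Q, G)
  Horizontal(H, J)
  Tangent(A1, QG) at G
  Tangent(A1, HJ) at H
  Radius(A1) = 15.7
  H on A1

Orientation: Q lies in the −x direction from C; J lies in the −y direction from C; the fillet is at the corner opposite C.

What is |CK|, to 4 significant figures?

48.65

C is at the origin; CQ is horizontal with |CQ| = 50.4 and Q on the −x side, so Q = (-50.40, 0.000). C and J share the same x with |CJ| = 49.8 and J on the −y side, so J = (0.000, -49.80). The virtual corner opposite C is at (-50.40, -49.80). Since A1 is tangent to QG there, KG ⟂ QG and A1 meets HJ tangentially, so KH is at right angles to HJ, with radius 15.7, so the center K sits 15.7 in from both sides at K = (-34.70, -34.10). Then |CK| = |K − C| = 48.65.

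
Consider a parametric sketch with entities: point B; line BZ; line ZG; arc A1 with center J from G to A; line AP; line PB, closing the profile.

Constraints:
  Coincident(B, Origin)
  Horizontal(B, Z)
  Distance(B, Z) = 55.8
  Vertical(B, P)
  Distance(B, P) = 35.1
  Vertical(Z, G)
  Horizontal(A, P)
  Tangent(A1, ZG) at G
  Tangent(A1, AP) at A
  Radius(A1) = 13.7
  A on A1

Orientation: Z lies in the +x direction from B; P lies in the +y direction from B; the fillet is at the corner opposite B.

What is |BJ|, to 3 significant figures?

47.2

B and P share the same x with |BP| = 35.1 and P on the +y side, so P = (0.00, 35.1). The virtual corner opposite B is at (55.8, 35.1). Since A1 is tangent to ZG there, JG ⟂ ZG and since A1 is tangent to AP there, JA ⟂ AP, with radius 13.7, so the center J sits 13.7 in from both sides at J = (42.1, 21.4). Then |BJ| = |J − B| = 47.2.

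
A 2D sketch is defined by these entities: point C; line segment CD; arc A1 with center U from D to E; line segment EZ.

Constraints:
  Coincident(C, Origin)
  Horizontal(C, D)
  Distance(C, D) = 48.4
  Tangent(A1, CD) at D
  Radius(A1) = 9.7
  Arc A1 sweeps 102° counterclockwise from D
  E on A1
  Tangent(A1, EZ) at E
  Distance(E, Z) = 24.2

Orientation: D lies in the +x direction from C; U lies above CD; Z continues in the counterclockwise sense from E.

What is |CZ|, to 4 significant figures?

63.61

On A1, D sits at bearing -90° from U; a 102° counterclockwise sweep puts E at bearing 12°, so E = U + 9.7·(cos 12°, sin 12°) = (57.89, 11.72). Since A1 is tangent to EZ there, UE ⟂ EZ, so EZ runs along (−sin 12°, cos 12°); with |EZ| = 24.2, Z = (52.86, 35.39). Then |CZ| = |Z − C| = 63.61.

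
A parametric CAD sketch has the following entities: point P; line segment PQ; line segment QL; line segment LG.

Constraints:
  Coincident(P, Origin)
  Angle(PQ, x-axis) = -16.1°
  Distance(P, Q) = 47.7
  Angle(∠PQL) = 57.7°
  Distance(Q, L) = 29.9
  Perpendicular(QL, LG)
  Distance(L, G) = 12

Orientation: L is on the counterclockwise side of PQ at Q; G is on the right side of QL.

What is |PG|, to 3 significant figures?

52.5

P is at the origin; PQ runs at -16.1° with length 47.7, so Q = 47.7·(cos -16.1°, sin -16.1°) = (45.8, -13.2). ∠PQL = 57.7°, so QL runs at -16.1° + (180° − 57.7°) = 106° from the x-axis; with |QL| = 29.9, L = Q + 29.9·(cos 106°, sin 106°) = (37.5, 15.5). QL ⟂ LG; with |LG| = 12.0 on the right of QL, G = L + 12.0·(0.960, 0.279) = (49.0, 18.8). Then |PG| = |G − P| = 52.5.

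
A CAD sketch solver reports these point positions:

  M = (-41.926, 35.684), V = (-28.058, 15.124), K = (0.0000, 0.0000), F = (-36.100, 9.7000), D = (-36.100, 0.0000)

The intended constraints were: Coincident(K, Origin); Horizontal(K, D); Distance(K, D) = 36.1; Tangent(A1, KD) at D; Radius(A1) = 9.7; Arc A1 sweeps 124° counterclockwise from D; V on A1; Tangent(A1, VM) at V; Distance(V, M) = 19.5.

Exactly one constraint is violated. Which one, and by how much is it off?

Distance(V, M) = 19.5 — off by 5.30.

K = (0.00, 0.00) ✓; K.y = 0.00, D.y = 0.00 ✓; |KD| = 36.10 ✓; ∠(FD, DK) = 90.00° ✓; |FD| = 9.700 ✓; bearing(F→V) − bearing(F→D) = 124.0° ✓; |FV| = 9.700 ✓; ∠(FV, VM) = 90.00° ✓; |VM| = 24.80 ✗.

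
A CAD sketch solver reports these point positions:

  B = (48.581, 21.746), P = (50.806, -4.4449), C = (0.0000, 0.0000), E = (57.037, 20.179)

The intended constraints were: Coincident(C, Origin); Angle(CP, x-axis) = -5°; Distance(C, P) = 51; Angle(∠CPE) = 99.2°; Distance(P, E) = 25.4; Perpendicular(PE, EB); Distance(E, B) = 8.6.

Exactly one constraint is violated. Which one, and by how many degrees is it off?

Perpendicular(PE, EB) — off by 3.70°.

C = (0.00, 0.00) ✓; CP at -5.000° ✓; |CP| = 51.00 ✓; ∠CPE = 99.20° ✓; |PE| = 25.40 ✓; ∠(PE, EB) = 93.70° ✗; |EB| = 8.600 ✓.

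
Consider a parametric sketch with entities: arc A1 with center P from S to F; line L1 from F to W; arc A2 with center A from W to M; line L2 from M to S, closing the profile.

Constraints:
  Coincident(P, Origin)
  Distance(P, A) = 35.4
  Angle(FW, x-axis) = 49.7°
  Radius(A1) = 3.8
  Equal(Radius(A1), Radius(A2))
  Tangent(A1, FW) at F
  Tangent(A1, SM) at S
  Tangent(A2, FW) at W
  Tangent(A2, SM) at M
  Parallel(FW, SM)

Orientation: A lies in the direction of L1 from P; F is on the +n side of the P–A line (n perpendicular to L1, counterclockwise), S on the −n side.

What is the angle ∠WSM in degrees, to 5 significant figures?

12.117°

The slot axis is L1's direction at 49.7°, so u = (cos 49.7°, sin 49.7°) = (0.64679, 0.76267) and n = (−sin 49.7°, cos 49.7°) = (-0.76267, 0.64679). P is at the origin and A lies 35.4 along u from P, so A = 35.4·u = (22.896, 26.998). Tangency of A1 to both parallel lines with radius 3.8 puts F and S at P ± 3.8·n: F = (-2.8981, 2.4578), S = (2.8981, -2.4578). Equal radii place W and M the same way about A: W = A + 3.8·n = (19.998, 29.456), M = A − 3.8·n = (25.794, 24.541). Then cos ∠WSM = SW·SM / (|SW||SM|), giving 12.117°.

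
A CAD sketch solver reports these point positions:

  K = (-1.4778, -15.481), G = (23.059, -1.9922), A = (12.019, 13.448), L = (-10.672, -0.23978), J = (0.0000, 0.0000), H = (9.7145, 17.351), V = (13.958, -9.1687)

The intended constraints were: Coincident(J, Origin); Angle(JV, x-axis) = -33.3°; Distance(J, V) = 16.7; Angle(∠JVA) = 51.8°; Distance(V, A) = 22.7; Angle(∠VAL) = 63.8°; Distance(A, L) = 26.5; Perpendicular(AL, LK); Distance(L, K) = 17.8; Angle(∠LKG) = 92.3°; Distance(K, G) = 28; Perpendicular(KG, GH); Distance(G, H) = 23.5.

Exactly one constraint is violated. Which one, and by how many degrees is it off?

Perpendicular(KG, GH) — off by 5.80°.

J = (0.00, 0.00) ✓; JV at -33.30° ✓; |JV| = 16.70 ✓; ∠JVA = 51.80° ✓; |VA| = 22.70 ✓; ∠VAL = 63.80° ✓; |AL| = 26.50 ✓; ∠(AL, LK) = 90.00° ✓; |LK| = 17.80 ✓; ∠LKG = 92.30° ✓; |KG| = 28.00 ✓; ∠(KG, GH) = 95.80° ✗; |GH| = 23.50 ✓.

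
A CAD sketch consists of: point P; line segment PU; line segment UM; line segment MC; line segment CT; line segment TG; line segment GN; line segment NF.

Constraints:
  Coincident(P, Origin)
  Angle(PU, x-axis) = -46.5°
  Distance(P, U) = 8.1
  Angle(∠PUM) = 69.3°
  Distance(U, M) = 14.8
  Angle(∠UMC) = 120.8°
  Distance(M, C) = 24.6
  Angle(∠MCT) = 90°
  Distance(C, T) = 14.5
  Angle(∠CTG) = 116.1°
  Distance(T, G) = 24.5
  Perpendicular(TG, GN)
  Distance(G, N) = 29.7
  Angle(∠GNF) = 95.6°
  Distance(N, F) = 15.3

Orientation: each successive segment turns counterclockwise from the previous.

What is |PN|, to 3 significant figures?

18.9

P is at the origin; PU runs at -46.5° with length 8.1, so U = (5.58, -5.88). ∠PUM = 69.3° gives UM at 64.2° from the x-axis; with |UM| = 14.8, M = (12.0, 7.45). ∠UMC = 120.8° gives MC at 123° from the x-axis; with |MC| = 24.6, C = (-1.52, 28.0). ∠MCT = 90.0° gives CT at -147° from the x-axis; with |CT| = 14.5, T = (-13.6, 20.0). ∠CTG = 116.1° gives TG at -82.7° from the x-axis; with |TG| = 24.5, G = (-10.5, -4.30). The perpendicularity gives GN at right angles to TG, so GN runs at 7.30°; with |GN| = 29.7, N = (18.9, -0.523). Then |PN| = |N − P| = 18.9.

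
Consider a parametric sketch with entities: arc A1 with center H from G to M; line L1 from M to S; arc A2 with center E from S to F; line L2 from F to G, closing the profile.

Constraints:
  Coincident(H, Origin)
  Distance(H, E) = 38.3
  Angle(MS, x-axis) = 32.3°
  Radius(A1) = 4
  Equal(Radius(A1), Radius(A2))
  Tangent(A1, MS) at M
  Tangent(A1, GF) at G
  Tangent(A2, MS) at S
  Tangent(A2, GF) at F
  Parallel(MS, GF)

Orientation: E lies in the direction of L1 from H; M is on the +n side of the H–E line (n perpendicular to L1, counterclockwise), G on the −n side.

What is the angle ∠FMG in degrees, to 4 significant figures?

78.20°

The slot axis is L1's direction at 32.3°, so u = (cos 32.3°, sin 32.3°) = (0.8453, 0.5344) and n = (−sin 32.3°, cos 32.3°) = (-0.5344, 0.8453). H is at the origin and E lies 38.3 along u from H, so E = 38.3·u = (32.37, 20.47). Tangency of A1 to both parallel lines with radius 4.0 puts M and G at H ± 4.0·n: M = (-2.137, 3.381), G = (2.137, -3.381). Equal radii place S and F the same way about E: S = E + 4.0·n = (30.24, 23.85), F = E − 4.0·n = (34.51, 17.08). Then cos ∠FMG = MF·MG / (|MF||MG|), giving 78.20°.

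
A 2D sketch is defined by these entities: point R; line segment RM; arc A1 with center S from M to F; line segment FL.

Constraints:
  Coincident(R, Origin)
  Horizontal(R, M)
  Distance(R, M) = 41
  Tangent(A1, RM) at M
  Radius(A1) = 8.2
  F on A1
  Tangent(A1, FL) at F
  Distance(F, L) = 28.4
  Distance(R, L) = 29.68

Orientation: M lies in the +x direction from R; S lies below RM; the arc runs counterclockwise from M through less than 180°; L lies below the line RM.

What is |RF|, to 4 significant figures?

34.84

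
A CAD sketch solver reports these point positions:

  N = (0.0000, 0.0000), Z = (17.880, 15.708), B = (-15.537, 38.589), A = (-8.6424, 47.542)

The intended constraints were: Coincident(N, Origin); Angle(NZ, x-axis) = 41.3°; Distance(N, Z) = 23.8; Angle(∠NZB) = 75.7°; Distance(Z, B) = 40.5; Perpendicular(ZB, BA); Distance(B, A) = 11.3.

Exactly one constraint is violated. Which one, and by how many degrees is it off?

Perpendicular(ZB, BA) — off by 3.20°.

N = (0.00, 0.00) ✓; NZ at 41.30° ✓; |NZ| = 23.80 ✓; ∠NZB = 75.70° ✓; |ZB| = 40.50 ✓; ∠(ZB, BA) = 93.20° ✗; |BA| = 11.30 ✓.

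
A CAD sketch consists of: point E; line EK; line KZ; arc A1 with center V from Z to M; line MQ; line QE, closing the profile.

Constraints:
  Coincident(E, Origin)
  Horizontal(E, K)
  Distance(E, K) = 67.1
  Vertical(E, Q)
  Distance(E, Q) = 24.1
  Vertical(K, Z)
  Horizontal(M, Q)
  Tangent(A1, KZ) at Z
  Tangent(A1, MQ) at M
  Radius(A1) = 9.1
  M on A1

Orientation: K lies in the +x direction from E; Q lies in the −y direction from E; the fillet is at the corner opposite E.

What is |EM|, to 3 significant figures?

62.8

The virtual corner opposite E is at (67.1, -24.1). A1 meets KZ tangentially, so VZ is at right angles to KZ and tangency of A1 to MQ means the radius VM is perpendicular to MQ, with radius 9.1, so the center V sits 9.1 in from both sides at V = (58.0, -15.0). That places the tangent points at Z = (67.1, -15.0) on KZ and M = (58.0, -24.1) on MQ. Then |EM| = |M − E| = 62.8.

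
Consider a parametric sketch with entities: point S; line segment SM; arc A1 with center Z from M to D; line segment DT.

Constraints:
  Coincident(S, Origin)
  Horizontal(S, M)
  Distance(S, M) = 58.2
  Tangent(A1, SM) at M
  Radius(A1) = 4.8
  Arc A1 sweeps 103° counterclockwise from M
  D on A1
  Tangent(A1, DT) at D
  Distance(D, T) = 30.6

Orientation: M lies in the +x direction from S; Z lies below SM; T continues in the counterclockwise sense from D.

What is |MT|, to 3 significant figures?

35.8

S is at the origin; SM is horizontal with |SM| = 58.2 and M on the +x side, so M = (58.2, 0.00). Tangency of A1 to SM means the radius ZM is perpendicular to SM, so Z = M + (0, -4.8) = (58.2, -4.80). On A1, M sits at bearing 90° from Z; a 103° counterclockwise sweep puts D at bearing 193°, so D = Z + 4.8·(cos 193°, sin 193°) = (53.5, -5.88). Since A1 is tangent to DT there, ZD ⟂ DT, so DT runs along (−sin 193°, cos 193°); with |DT| = 30.6, T = (60.4, -35.7). Then |MT| = |T − M| = 35.8.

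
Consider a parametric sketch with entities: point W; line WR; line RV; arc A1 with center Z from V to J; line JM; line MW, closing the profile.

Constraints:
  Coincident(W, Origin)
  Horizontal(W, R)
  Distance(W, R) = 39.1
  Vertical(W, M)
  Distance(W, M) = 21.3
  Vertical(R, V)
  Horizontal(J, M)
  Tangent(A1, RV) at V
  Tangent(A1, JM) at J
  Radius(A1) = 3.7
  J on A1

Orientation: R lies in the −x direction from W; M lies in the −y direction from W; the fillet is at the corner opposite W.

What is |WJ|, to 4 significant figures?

41.31

W is at the origin; WR is horizontal with |WR| = 39.1 and R on the −x side, so R = (-39.10, 0.000). W and M share the same x with |WM| = 21.3 and M on the −y side, so M = (0.000, -21.30). The virtual corner opposite W is at (-39.10, -21.30). Tangency of A1 to RV means the radius ZV is perpendicular to RV and tangency of A1 to JM means the radius ZJ is perpendicular to JM, with radius 3.7, so the center Z sits 3.7 in from both sides at Z = (-35.40, -17.60). That places the tangent points at V = (-39.10, -17.60) on RV and J = (-35.40, -21.30) on JM. Then |WJ| = |J − W| = 41.31.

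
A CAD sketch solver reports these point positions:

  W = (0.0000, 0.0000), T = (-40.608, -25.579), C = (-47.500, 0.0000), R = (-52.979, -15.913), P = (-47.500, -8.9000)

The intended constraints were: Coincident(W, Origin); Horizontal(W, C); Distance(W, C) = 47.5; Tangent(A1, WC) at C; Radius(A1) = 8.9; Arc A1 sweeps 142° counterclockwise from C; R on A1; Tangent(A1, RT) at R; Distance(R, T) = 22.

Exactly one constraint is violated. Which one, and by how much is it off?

Distance(R, T) = 22 — off by 6.30.

W = (0.00, 0.00) ✓; W.y = 0.00, C.y = 0.00 ✓; |WC| = 47.50 ✓; ∠(PC, CW) = 90.00° ✓; |PC| = 8.900 ✓; bearing(P→R) − bearing(P→C) = 142.0° ✓; |PR| = 8.900 ✓; ∠(PR, RT) = 90.00° ✓; |RT| = 15.70 ✗.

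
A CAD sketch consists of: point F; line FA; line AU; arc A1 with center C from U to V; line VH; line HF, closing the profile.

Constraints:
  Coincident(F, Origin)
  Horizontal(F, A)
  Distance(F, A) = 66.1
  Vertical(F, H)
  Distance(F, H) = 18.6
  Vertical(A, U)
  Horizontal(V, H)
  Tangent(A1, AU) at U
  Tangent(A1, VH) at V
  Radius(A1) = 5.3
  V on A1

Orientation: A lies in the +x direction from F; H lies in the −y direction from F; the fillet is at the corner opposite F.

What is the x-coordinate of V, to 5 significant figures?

60.800

F is at the origin; F and A share the same y with |FA| = 66.1 and A on the +x side, so A = (66.100, 0.0000). FH is vertical with |FH| = 18.6 and H on the −y side, so H = (0.0000, -18.600). The virtual corner opposite F is at (66.100, -18.600). Tangency of A1 to AU means the radius CU is perpendicular to AU and since A1 is tangent to VH there, CV ⟂ VH, with radius 5.3, so the center C sits 5.3 in from both sides at C = (60.800, -13.300). That places the tangent points at U = (66.100, -13.300) on AU and V = (60.800, -18.600) on VH. So V.x = 60.800.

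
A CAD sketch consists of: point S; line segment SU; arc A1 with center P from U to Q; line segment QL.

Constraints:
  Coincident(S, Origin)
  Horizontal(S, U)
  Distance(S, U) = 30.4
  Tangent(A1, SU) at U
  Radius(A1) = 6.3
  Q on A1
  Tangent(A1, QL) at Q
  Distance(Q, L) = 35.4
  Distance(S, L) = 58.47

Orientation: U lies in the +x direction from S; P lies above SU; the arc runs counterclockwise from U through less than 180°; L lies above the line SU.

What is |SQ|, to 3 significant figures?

37.0

Checks: |PQ| = 6.300 ✓; ∠(PQ, QL) = 90.00° ✓; |QL| = 35.40 ✓; |SL| = 58.47 ✓.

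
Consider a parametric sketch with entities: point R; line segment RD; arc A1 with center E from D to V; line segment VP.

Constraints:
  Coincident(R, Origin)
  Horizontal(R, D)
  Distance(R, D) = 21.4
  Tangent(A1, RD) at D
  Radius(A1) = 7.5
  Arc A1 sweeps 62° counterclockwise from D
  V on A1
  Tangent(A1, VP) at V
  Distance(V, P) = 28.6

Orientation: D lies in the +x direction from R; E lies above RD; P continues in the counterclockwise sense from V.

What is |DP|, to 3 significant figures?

35.4

On A1, D sits at bearing -90° from E; a 62° counterclockwise sweep puts V at bearing -28°, so V = E + 7.5·(cos -28°, sin -28°) = (28.0, 3.98). A1 meets VP tangentially, so EV is at right angles to VP, so VP runs along (−sin -28°, cos -28°); with |VP| = 28.6, P = (41.4, 29.2). Then |DP| = |P − D| = 35.4.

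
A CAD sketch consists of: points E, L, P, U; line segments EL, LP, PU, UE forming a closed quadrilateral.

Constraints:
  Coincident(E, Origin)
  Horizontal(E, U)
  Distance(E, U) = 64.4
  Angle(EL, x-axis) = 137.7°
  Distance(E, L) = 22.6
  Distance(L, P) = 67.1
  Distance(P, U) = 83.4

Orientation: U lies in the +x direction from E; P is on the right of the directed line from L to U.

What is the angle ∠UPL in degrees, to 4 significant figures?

65.47°

Checks: |LP| = 67.10 ✓; |PU| = 83.40 ✓.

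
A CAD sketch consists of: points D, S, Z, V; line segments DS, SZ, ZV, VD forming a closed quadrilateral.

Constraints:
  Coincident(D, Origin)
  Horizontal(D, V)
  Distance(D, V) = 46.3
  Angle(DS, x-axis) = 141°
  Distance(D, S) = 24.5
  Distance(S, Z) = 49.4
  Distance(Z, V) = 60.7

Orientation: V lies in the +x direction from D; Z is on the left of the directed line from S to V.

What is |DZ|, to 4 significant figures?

53.69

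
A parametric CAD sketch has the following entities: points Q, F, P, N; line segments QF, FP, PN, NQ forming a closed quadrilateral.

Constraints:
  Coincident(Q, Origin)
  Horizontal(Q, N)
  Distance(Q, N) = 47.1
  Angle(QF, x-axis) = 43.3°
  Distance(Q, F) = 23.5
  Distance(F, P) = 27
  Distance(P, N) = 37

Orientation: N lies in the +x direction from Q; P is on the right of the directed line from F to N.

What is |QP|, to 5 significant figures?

15.493

Q is at the origin; QN is horizontal with |QN| = 47.1 and N in +x, so N = (47.1, 0). QF runs at 43.3° with |QF| = 23.5, so F = (17.103, 16.117). P is determined by |FP| = 27.0 and |PN| = 37.0 together: it lies at the intersection of circle(F, 27.0) and circle(N, 37.0). With |FN| = 34.053, the foot of the radical line on FN is 7.6292 from F and the perpendicular offset is √(27.0² − 7.6292²) = 25.900. Taking the right-of-FN solution: P = (11.565, -10.309).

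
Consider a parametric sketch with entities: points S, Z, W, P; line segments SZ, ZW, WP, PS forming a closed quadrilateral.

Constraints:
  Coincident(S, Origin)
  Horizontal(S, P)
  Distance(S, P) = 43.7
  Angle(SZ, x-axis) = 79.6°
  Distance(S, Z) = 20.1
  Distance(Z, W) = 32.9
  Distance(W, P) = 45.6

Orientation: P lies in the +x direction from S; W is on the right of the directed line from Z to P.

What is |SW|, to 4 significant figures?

12.93

S is at the origin; SP is horizontal with |SP| = 43.7 and P in +x, so P = (43.7, 0). SZ runs at 79.6° with |SZ| = 20.1, so Z = (3.628, 19.77). W is determined by |ZW| = 32.9 and |WP| = 45.6 together: it lies at the intersection of circle(Z, 32.9) and circle(P, 45.6). With |ZP| = 44.68, the foot of the radical line on ZP is 11.19 from Z and the perpendicular offset is √(32.9² − 11.19²) = 30.94. Taking the right-of-ZP solution: W = (-0.02954, -12.93).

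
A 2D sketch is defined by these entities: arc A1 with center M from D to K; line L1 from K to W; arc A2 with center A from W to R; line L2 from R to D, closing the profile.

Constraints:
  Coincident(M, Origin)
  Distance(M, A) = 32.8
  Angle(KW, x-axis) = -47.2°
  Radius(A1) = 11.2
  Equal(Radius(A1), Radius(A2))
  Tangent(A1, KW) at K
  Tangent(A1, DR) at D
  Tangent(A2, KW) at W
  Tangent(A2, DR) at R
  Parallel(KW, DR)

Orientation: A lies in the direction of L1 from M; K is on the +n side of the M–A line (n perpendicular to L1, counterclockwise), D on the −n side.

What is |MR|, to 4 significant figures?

34.66

Tangency of A1 to both parallel lines with radius 11.2 puts K and D at M ± 11.2·n: K = (8.218, 7.610), D = (-8.218, -7.610). Equal radii place W and R the same way about A: W = A + 11.2·n = (30.50, -16.46), R = A − 11.2·n = (14.07, -31.68). Then |MR| = |R − M| = 34.66.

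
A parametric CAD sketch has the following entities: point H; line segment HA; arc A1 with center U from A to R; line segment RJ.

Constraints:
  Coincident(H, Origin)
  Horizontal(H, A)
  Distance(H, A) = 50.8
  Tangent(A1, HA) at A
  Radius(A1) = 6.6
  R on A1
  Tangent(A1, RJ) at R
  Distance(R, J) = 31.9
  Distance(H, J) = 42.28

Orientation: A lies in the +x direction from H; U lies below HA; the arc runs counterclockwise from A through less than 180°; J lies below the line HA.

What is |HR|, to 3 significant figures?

45.2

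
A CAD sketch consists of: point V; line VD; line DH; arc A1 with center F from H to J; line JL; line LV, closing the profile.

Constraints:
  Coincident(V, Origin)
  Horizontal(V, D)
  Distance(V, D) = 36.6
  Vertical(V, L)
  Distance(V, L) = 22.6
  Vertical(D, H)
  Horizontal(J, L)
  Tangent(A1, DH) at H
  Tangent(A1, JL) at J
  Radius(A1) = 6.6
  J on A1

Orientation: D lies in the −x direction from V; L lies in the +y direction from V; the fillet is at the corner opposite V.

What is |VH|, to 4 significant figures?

39.94

V is at the origin; V and D share the same y with |VD| = 36.6 and D on the −x side, so D = (-36.60, 0.000). VL is vertical with |VL| = 22.6 and L on the +y side, so L = (0.000, 22.60). The virtual corner opposite V is at (-36.60, 22.60). The tangent condition forces FH to be normal to DH and the tangent condition forces FJ to be normal to JL, with radius 6.6, so the center F sits 6.6 in from both sides at F = (-30.00, 16.00). That places the tangent points at H = (-36.60, 16.00) on DH and J = (-30.00, 22.60) on JL. Then |VH| = |H − V| = 39.94.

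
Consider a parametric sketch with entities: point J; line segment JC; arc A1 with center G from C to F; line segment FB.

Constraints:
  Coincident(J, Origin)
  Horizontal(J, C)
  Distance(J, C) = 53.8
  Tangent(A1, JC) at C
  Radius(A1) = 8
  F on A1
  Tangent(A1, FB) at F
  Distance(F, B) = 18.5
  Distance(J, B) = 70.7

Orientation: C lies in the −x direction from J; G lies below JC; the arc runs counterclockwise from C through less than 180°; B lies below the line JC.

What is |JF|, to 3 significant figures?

61.7

Checks: |GF| = 8.000 ✓; ∠(GF, FB) = 90.00° ✓; |FB| = 18.50 ✓; |JB| = 70.70 ✓.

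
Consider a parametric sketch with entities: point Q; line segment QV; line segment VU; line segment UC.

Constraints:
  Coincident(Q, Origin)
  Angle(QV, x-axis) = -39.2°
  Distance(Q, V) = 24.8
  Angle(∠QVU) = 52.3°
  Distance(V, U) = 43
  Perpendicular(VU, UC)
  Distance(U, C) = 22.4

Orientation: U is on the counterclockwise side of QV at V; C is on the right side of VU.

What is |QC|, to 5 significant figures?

50.405

Q is at the origin; QV runs at -39.2° with length 24.8, so V = 24.8·(cos -39.2°, sin -39.2°) = (19.219, -15.674). ∠QVU = 52.3°, so VU runs at -39.2° + (180° − 52.3°) = 88.500° from the x-axis; with |VU| = 43.0, U = V + 43.0·(cos 88.500°, sin 88.500°) = (20.344, 27.311). VU ⟂ UC; with |UC| = 22.4 on the right of VU, C = U + 22.4·(0.99966, -0.026177) = (42.737, 26.725). Then |QC| = |C − Q| = 50.405.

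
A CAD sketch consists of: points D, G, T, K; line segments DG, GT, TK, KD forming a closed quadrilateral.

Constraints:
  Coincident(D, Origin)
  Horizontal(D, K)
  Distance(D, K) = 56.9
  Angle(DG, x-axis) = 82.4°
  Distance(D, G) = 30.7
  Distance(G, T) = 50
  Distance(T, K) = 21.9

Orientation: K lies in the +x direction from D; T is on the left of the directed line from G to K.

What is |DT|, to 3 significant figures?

57.5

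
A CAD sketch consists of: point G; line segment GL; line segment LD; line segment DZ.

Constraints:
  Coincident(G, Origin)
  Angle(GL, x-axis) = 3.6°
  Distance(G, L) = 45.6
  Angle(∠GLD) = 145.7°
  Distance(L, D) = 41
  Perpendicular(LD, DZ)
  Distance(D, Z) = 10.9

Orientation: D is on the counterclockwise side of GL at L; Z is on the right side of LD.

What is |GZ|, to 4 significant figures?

86.77

G is at the origin; GL runs at 3.6° with length 45.6, so L = 45.6·(cos 3.6°, sin 3.6°) = (45.51, 2.863). ∠GLD = 145.7°, so LD runs at 3.6° + (180° − 145.7°) = 37.90° from the x-axis; with |LD| = 41.0, D = L + 41.0·(cos 37.90°, sin 37.90°) = (77.86, 28.05). The perpendicularity gives DZ at right angles to LD; with |DZ| = 10.9 on the right of LD, Z = D + 10.9·(0.6143, -0.7891) = (84.56, 19.45). Then |GZ| = |Z − G| = 86.77.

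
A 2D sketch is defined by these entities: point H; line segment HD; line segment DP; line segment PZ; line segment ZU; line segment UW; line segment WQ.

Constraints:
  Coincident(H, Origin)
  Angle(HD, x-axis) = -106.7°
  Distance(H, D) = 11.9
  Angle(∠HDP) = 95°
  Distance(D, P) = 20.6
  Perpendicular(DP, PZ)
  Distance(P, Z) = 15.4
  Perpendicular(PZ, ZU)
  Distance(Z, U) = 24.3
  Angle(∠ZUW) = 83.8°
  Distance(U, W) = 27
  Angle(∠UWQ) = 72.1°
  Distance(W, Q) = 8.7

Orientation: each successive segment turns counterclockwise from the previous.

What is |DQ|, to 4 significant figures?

10.65

H is at the origin; HD runs at -106.7° with length 11.9, so D = (-3.420, -11.40). ∠HDP = 95.0° gives DP at -21.70° from the x-axis; with |DP| = 20.6, P = (15.72, -19.01). DP is perpendicular to PZ, so PZ runs at 68.30°; with |PZ| = 15.4, Z = (21.41, -4.706). PZ is perpendicular to ZU, so ZU runs at 158.3°; with |ZU| = 24.3, U = (-1.163, 4.279). ∠ZUW = 83.8° gives UW at -105.5° from the x-axis; with |UW| = 27.0, W = (-8.379, -21.74). ∠UWQ = 72.1° gives WQ at 2.400° from the x-axis; with |WQ| = 8.7, Q = (0.3137, -21.38). Then |DQ| = |Q − D| = 10.65.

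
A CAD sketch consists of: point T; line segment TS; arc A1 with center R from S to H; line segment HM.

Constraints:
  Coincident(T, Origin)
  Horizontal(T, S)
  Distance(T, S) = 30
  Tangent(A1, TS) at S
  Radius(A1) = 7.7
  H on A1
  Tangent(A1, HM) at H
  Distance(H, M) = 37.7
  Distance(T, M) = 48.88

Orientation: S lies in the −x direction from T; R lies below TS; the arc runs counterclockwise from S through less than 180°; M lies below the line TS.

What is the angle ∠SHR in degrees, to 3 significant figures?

31.4°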